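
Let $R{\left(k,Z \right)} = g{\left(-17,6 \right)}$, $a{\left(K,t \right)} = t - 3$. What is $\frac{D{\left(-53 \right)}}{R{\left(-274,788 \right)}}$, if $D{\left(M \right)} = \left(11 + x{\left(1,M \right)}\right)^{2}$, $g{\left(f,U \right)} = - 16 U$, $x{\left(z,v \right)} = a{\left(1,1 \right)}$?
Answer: $- \frac{27}{32} \approx -0.84375$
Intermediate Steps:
$a{\left(K,t \right)} = -3 + t$
$x{\left(z,v \right)} = -2$ ($x{\left(z,v \right)} = -3 + 1 = -2$)
$R{\left(k,Z \right)} = -96$ ($R{\left(k,Z \right)} = \left(-16\right) 6 = -96$)
$D{\left(M \right)} = 81$ ($D{\left(M \right)} = \left(11 - 2\right)^{2} = 9^{2} = 81$)
$\frac{D{\left(-53 \right)}}{R{\left(-274,788 \right)}} = \frac{81}{-96} = 81 \left(- \frac{1}{96}\right) = - \frac{27}{32}$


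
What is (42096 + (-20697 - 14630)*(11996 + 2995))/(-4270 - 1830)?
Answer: 529544961/6100 ≈ 86811.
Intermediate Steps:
(42096 + (-20697 - 14630)*(11996 + 2995))/(-4270 - 1830) = (42096 - 35327*14991)/(-6100) = (42096 - 529587057)*(-1/6100) = -529544961*(-1/6100) = 529544961/6100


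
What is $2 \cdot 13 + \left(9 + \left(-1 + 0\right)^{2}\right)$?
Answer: $36$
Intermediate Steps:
$2 \cdot 13 + \left(9 + \left(-1 + 0\right)^{2}\right) = 26 + \left(9 + \left(-1\right)^{2}\right) = 26 + \left(9 + 1\right) = 26 + 10 = 36$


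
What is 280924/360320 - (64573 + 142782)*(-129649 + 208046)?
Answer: -1464341374874569/90080 ≈ -1.6256e+10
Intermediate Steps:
280924/360320 - (64573 + 142782)*(-129649 + 208046) = 280924*(1/360320) - 207355*78397 = 70231/90080 - 1*16256009935 = 70231/90080 - 16256009935 = -1464341374874569/90080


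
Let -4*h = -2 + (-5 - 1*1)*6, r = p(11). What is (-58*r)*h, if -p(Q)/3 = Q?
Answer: 18183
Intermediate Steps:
p(Q) = -3*Q
r = -33 (r = -3*11 = -33)
h = 19/2 (h = -(-2 + (-5 - 1*1)*6)/4 = -(-2 + (-5 - 1)*6)/4 = -(-2 - 6*6)/4 = -(-2 - 36)/4 = -1/4*(-38) = 19/2 ≈ 9.5000)
(-58*r)*h = -58*(-33)*(19/2) = 1914*(19/2) = 18183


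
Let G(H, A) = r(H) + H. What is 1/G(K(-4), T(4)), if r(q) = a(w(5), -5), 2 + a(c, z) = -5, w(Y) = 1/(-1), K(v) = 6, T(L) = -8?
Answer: -1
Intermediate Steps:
w(Y) = -1
a(c, z) = -7 (a(c, z) = -2 - 5 = -7)
r(q) = -7
G(H, A) = -7 + H
1/G(K(-4), T(4)) = 1/(-7 + 6) = 1/(-1) = -1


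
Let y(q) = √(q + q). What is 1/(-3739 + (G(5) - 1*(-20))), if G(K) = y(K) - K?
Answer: -1862/6934083 - √10/13868166 ≈ -0.00026876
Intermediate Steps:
y(q) = √2*√q (y(q) = √(2*q) = √2*√q)
G(K) = -K + √2*√K (G(K) = √2*√K - K = -K + √2*√K)
1/(-3739 + (G(5) - 1*(-20))) = 1/(-3739 + ((-1*5 + √2*√5) - 1*(-20))) = 1/(-3739 + ((-5 + √10) + 20)) = 1/(-3739 + (15 + √10)) = 1/(-3724 + √10)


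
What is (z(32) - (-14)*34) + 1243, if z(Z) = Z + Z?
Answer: 1783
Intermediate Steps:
z(Z) = 2*Z
(z(32) - (-14)*34) + 1243 = (2*32 - (-14)*34) + 1243 = (64 - 1*(-476)) + 1243 = (64 + 476) + 1243 = 540 + 1243 = 1783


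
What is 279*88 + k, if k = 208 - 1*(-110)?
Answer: 24870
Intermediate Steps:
k = 318 (k = 208 + 110 = 318)
279*88 + k = 279*88 + 318 = 24552 + 318 = 24870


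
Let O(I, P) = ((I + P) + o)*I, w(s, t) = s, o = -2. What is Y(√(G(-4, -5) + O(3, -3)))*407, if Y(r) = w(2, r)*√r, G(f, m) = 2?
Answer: 814 + 814*I ≈ 814.0 + 814.0*I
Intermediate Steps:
O(I, P) = I*(-2 + I + P) (O(I, P) = ((I + P) - 2)*I = (-2 + I + P)*I = I*(-2 + I + P))
Y(r) = 2*√r
Y(√(G(-4, -5) + O(3, -3)))*407 = (2*√(√(2 + 3*(-2 + 3 - 3))))*407 = (2*√(√(2 + 3*(-2))))*407 = (2*√(√(2 - 6)))*407 = (2*√(√(-4)))*407 = (2*√(2*I))*407 = (2*(1 + I))*407 = (2 + 2*I)*407 = 814 + 814*I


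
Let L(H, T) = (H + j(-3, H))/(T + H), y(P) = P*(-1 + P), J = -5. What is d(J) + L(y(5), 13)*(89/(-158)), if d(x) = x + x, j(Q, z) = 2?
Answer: -2459/237 ≈ -10.376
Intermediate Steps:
d(x) = 2*x
L(H, T) = (2 + H)/(H + T) (L(H, T) = (H + 2)/(T + H) = (2 + H)/(H + T))
d(J) + L(y(5), 13)*(89/(-158)) = 2*(-5) + ((2 + 5*(-1 + 5))/(5*(-1 + 5) + 13))*(89/(-158)) = -10 + ((2 + 5*4)/(5*4 + 13))*(89*(-1/158)) = -10 + ((2 + 20)/(20 + 13))*(-89/158) = -10 + (22/33)*(-89/158) = -10 + ((1/33)*22)*(-89/158) = -10 + (2/3)*(-89/158) = -10 - 89/237 = -2459/237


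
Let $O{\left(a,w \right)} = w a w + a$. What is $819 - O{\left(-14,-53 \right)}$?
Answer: $40159$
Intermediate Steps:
$O{\left(a,w \right)} = a + a w^{2}$ ($O{\left(a,w \right)} = a w w + a = a w^{2} + a = a + a w^{2}$)
$819 - O{\left(-14,-53 \right)} = 819 - - 14 \left(1 + \left(-53\right)^{2}\right) = 819 - - 14 \left(1 + 2809\right) = 819 - \left(-14\right) 2810 = 819 - -39340 = 819 + 39340 = 40159$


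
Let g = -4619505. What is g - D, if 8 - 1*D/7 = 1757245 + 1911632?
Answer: 21062578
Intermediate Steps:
D = -25682083 (D = 56 - 7*(1757245 + 1911632) = 56 - 7*3668877 = 56 - 25682139 = -25682083)
g - D = -4619505 - 1*(-25682083) = -4619505 + 25682083 = 21062578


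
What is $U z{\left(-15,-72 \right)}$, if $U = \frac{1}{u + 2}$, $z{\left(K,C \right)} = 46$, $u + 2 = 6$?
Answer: $\frac{23}{3} \approx 7.6667$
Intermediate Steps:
$u = 4$ ($u = -2 + 6 = 4$)
$U = \frac{1}{6}$ ($U = \frac{1}{4 + 2} = \frac{1}{6} \approx 0.16667$)
$U z{\left(-15,-72 \right)} = \frac{1}{6} \cdot 46 = \frac{23}{3}$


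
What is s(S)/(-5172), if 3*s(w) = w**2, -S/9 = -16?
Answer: -576/431 ≈ -1.3364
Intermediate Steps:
S = 144 (S = -9*(-16) = 144)
s(w) = w**2/3
s(S)/(-5172) = ((1/3)*144**2)/(-5172) = ((1/3)*20736)*(-1/5172) = 6912*(-1/5172) = -576/431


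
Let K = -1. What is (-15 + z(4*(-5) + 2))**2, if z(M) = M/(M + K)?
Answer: 71289/361 ≈ 197.48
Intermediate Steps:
z(M) = M/(-1 + M) (z(M) = M/(M - 1) = M/(-1 + M))
(-15 + z(4*(-5) + 2))**2 = (-15 + (4*(-5) + 2)/(-1 + (4*(-5) + 2)))**2 = (-15 + (-20 + 2)/(-1 + (-20 + 2)))**2 = (-15 - 18/(-1 - 18))**2 = (-15 - 18/(-19))**2 = (-15 - 18*(-1/19))**2 = (-15 + 18/19)**2 = (-267/19)**2 = 71289/361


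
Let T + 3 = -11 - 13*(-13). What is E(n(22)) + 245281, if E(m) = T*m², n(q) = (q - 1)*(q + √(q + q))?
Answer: 36336721 + 6015240*√11 ≈ 5.6287e+7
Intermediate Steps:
n(q) = (-1 + q)*(q + √2*√q) (n(q) = (-1 + q)*(q + √(2*q)) = (-1 + q)*(q + √2*√q))
T = 155 (T = -3 + (-11 - 13*(-13)) = -3 + (-11 + 169) = -3 + 158 = 155)
E(m) = 155*m²
E(n(22)) + 245281 = 155*(22² - 1*22 + √2*22^(3/2) - √2*√22)² + 245281 = 155*(484 - 22 + √2*(22*√22) - 2*√11)² + 245281 = 155*(484 - 22 + 44*√11 - 2*√11)² + 245281 = 155*(462 + 42*√11)² + 245281 = 245281 + 155*(462 + 42*√11)²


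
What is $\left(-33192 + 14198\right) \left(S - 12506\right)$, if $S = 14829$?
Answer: $-44123062$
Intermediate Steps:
$\left(-33192 + 14198\right) \left(S - 12506\right) = \left(-33192 + 14198\right) \left(14829 - 12506\right) = \left(-18994\right) 2323 = -44123062$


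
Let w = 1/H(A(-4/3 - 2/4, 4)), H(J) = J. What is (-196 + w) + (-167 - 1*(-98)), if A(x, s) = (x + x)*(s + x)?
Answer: -37913/143 ≈ -265.13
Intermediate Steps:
A(x, s) = 2*x*(s + x) (A(x, s) = (2*x)*(s + x) = 2*x*(s + x))
w = -18/143 (w = 1/(2*(-4/3 - 2/4)*(4 + (-4/3 - 2/4))) = 1/(2*(-4*1/3 - 2*1/4)*(4 + (-4*1/3 - 2*1/4))) = 1/(2*(-4/3 - 1/2)*(4 + (-4/3 - 1/2))) = 1/(2*(-11/6)*(4 - 11/6)) = 1/(2*(-11/6)*(13/6)) = 1/(-143/18) = -18/143 ≈ -0.12587)
(-196 + w) + (-167 - 1*(-98)) = (-196 - 18/143) + (-167 - 1*(-98)) = -28046/143 + (-167 + 98) = -28046/143 - 69 = -37913/143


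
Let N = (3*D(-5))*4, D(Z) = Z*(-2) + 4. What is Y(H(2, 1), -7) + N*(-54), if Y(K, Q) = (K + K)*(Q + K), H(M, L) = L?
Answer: -9084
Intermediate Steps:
Y(K, Q) = 2*K*(K + Q) (Y(K, Q) = (2*K)*(K + Q) = 2*K*(K + Q))
D(Z) = 4 - 2*Z (D(Z) = -2*Z + 4 = 4 - 2*Z)
N = 168 (N = (3*(4 - 2*(-5)))*4 = (3*(4 + 10))*4 = (3*14)*4 = 42*4 = 168)
Y(H(2, 1), -7) + N*(-54) = 2*1*(1 - 7) + 168*(-54) = 2*1*(-6) - 9072 = -12 - 9072 = -9084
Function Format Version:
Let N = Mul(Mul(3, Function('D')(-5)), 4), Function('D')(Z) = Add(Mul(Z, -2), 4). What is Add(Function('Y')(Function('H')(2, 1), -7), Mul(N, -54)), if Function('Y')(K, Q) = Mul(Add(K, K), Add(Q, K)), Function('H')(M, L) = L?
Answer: -9084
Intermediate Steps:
Function('Y')(K, Q) = Mul(2, K, Add(K, Q)) (Function('Y')(K, Q) = Mul(Mul(2, K), Add(K, Q)) = Mul(2, K, Add(K, Q)))
Function('D')(Z) = Add(4, Mul(-2, Z)) (Function('D')(Z) = Add(Mul(-2, Z), 4) = Add(4, Mul(-2, Z)))
N = 168 (N = Mul(Mul(3, Add(4, Mul(-2, -5))), 4) = Mul(Mul(3, Add(4, 10)), 4) = Mul(Mul(3, 14), 4) = Mul(42, 4) = 168)
Add(Function('Y')(Function('H')(2, 1), -7), Mul(N, -54)) = Add(Mul(2, 1, Add(1, -7)), Mul(168, -54)) = Add(Mul(2, 1, -6), -9072) = Add(-12, -9072) = -9084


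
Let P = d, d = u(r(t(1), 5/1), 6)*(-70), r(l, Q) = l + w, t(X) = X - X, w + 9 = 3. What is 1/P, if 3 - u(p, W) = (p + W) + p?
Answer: -1/630 ≈ -0.0015873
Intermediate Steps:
w = -6 (w = -9 + 3 = -6)
t(X) = 0
r(l, Q) = -6 + l (r(l, Q) = l - 6 = -6 + l)
u(p, W) = 3 - W - 2*p (u(p, W) = 3 - ((p + W) + p) = 3 - ((W + p) + p) = 3 - (W + 2*p) = 3 + (-W - 2*p) = 3 - W - 2*p)
d = -630 (d = (3 - 1*6 - 2*(-6 + 0))*(-70) = (3 - 6 - 2*(-6))*(-70) = (3 - 6 + 12)*(-70) = 9*(-70) = -630)
P = -630
1/P = 1/(-630) = -1/630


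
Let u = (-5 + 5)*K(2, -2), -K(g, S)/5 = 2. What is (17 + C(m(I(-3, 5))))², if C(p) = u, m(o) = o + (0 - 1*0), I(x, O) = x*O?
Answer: 289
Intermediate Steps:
K(g, S) = -10 (K(g, S) = -5*2 = -10)
I(x, O) = O*x
m(o) = o (m(o) = o + (0 + 0) = o + 0 = o)
u = 0 (u = (-5 + 5)*(-10) = 0*(-10) = 0)
C(p) = 0
(17 + C(m(I(-3, 5))))² = (17 + 0)² = 17² = 289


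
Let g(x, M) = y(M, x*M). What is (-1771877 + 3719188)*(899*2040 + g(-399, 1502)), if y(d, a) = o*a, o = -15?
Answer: 21076584296730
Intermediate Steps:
y(d, a) = -15*a
g(x, M) = -15*M*x (g(x, M) = -15*x*M = -15*M*x)
(-1771877 + 3719188)*(899*2040 + g(-399, 1502)) = (-1771877 + 3719188)*(899*2040 - 15*1502*(-399)) = 1947311*(1833960 + 8989470) = 1947311*10823430 = 21076584296730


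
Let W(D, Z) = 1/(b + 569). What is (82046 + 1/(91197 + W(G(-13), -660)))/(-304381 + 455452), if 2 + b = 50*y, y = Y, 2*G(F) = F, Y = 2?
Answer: 1663575635689/3063135738800 ≈ 0.54310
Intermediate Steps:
G(F) = F/2
y = 2
b = 98 (b = -2 + 50*2 = -2 + 100 = 98)
W(D, Z) = 1/667 (W(D, Z) = 1/(98 + 569) = 1/667)
(82046 + 1/(91197 + W(G(-13), -660)))/(-304381 + 455452) = (82046 + 1/(91197 + 1/667))/(-304381 + 455452) = (82046 + 1/(60828400/667))/151071 = (82046 + 667/60828400)*(1/151071) = (4990726907067/60828400)*(1/151071) = 1663575635689/3063135738800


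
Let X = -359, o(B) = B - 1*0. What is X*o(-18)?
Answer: 6462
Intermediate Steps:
o(B) = B (o(B) = B + 0 = B)
X*o(-18) = -359*(-18) = 6462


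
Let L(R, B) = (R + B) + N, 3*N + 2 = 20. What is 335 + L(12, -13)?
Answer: 340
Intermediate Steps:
N = 6 (N = -⅔ + (⅓)*20 = -⅔ + 20/3 = 6)
L(R, B) = 6 + B + R (L(R, B) = (R + B) + 6 = (B + R) + 6 = 6 + B + R)
335 + L(12, -13) = 335 + (6 - 13 + 12) = 335 + 5 = 340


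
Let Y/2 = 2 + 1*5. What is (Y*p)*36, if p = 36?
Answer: 18144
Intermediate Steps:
Y = 14 (Y = 2*(2 + 1*5) = 2*(2 + 5) = 2*7 = 14)
(Y*p)*36 = (14*36)*36 = 504*36 = 18144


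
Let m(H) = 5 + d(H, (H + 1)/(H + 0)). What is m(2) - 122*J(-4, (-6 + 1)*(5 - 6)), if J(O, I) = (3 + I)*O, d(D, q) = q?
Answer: 7821/2 ≈ 3910.5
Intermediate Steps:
m(H) = 5 + (1 + H)/H (m(H) = 5 + (H + 1)/(H + 0) = 5 + (1 + H)/H)
J(O, I) = O*(3 + I)
m(2) - 122*J(-4, (-6 + 1)*(5 - 6)) = (6 + 1/2) - (-488)*(3 + (-6 + 1)*(5 - 6)) = (6 + 1/2) - (-488)*(3 - 5*(-1)) = 13/2 - (-488)*(3 + 5) = 13/2 - (-488)*8 = 13/2 - 122*(-32) = 13/2 + 3904 = 7821/2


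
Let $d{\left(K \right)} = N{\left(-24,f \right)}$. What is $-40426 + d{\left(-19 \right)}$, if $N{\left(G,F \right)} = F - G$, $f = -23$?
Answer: $-40425$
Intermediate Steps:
$d{\left(K \right)} = 1$ ($d{\left(K \right)} = -23 - -24 = -23 + 24 = 1$)
$-40426 + d{\left(-19 \right)} = -40426 + 1 = -40425$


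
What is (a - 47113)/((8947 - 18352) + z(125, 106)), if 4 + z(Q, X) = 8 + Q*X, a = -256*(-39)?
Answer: -37129/3849 ≈ -9.6464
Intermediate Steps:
a = 9984
z(Q, X) = 4 + Q*X (z(Q, X) = -4 + (8 + Q*X) = 4 + Q*X)
(a - 47113)/((8947 - 18352) + z(125, 106)) = (9984 - 47113)/((8947 - 18352) + (4 + 125*106)) = -37129/(-9405 + (4 + 13250)) = -37129/(-9405 + 13254) = -37129/3849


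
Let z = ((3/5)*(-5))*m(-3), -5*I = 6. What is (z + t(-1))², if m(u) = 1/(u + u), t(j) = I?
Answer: 49/100 ≈ 0.49000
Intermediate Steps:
I = -6/5 (I = -⅕*6 = -6/5 ≈ -1.2000)
t(j) = -6/5
m(u) = 1/(2*u)
z = ½ (z = ((3/5)*(-5))*((½)/(-3)) = ((3*(⅕))*(-5))*((½)*(-⅓)) = ((⅗)*(-5))*(-⅙) = -3*(-⅙) = ½ ≈ 0.50000)
(z + t(-1))² = (½ - 6/5)² = (-7/10)² = 49/100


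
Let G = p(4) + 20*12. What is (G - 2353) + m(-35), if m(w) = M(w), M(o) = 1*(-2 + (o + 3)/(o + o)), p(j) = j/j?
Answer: -73974/35 ≈ -2113.5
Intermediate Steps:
p(j) = 1
M(o) = -2 + (3 + o)/(2*o) (M(o) = 1*(-2 + (3 + o)/((2*o))) = 1*(-2 + (3 + o)*(1/(2*o))) = 1*(-2 + (3 + o)/(2*o)) = -2 + (3 + o)/(2*o))
m(w) = 3*(1 - w)/(2*w)
G = 241 (G = 1 + 20*12 = 1 + 240 = 241)
(G - 2353) + m(-35) = (241 - 2353) + (3/2)*(1 - 1*(-35))/(-35) = -2112 + (3/2)*(-1/35)*(1 + 35) = -2112 + (3/2)*(-1/35)*36 = -2112 - 54/35 = -73974/35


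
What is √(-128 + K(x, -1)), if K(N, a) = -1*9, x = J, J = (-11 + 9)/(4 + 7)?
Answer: I*√137 ≈ 11.705*I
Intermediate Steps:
J = -2/11 ≈ -0.18182
x = -2/11 ≈ -0.18182
K(N, a) = -9
√(-128 + K(x, -1)) = √(-128 - 9) = √(-137) = I*√137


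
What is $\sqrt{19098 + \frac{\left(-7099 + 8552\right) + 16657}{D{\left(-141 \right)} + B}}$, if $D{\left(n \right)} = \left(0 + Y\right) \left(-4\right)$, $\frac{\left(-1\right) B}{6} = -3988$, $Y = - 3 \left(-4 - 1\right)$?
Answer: $\frac{\sqrt{302228002362}}{3978} \approx 138.2$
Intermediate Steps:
$Y = 15$ ($Y = \left(-3\right) \left(-5\right) = 15$)
$B = 23928$ ($B = \left(-6\right) \left(-3988\right) = 23928$)
$D{\left(n \right)} = -60$ ($D{\left(n \right)} = \left(0 + 15\right) \left(-4\right) = 15 \left(-4\right) = -60$)
$\sqrt{19098 + \frac{\left(-7099 + 8552\right) + 16657}{D{\left(-141 \right)} + B}} = \sqrt{19098 + \frac{\left(-7099 + 8552\right) + 16657}{-60 + 23928}} = \sqrt{19098 + \frac{1453 + 16657}{23868}} = \sqrt{19098 + 18110 \cdot \frac{1}{23868}} = \sqrt{19098 + \frac{9055}{11934}} = \sqrt{\frac{227924587}{11934}} = \frac{\sqrt{302228002362}}{3978}$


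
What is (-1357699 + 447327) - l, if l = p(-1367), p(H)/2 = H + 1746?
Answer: -911130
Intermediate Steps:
p(H) = 3492 + 2*H (p(H) = 2*(H + 1746) = 2*(1746 + H) = 3492 + 2*H)
l = 758 (l = 3492 + 2*(-1367) = 3492 - 2734 = 758)
(-1357699 + 447327) - l = (-1357699 + 447327) - 1*758 = -910372 - 758 = -911130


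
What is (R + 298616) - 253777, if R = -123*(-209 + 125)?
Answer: 55171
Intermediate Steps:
R = 10332 (R = -123*(-84) = 10332)
(R + 298616) - 253777 = (10332 + 298616) - 253777 = 308948 - 253777 = 55171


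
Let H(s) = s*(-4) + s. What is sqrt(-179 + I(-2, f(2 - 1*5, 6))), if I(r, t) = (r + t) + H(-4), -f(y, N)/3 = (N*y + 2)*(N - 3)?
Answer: 5*I ≈ 5.0*I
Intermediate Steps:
f(y, N) = -3*(-3 + N)*(2 + N*y) (f(y, N) = -3*(N*y + 2)*(N - 3) = -3*(2 + N*y)*(-3 + N) = -3*(-3 + N)*(2 + N*y))
H(s) = -3*s (H(s) = -4*s + s = -3*s)
I(r, t) = 12 + r + t (I(r, t) = (r + t) - 3*(-4) = (r + t) + 12 = 12 + r + t)
sqrt(-179 + I(-2, f(2 - 1*5, 6))) = sqrt(-179 + (12 - 2 + (18 - 6*6 - 3*(2 - 1*5)*6**2 + 9*6*(2 - 1*5)))) = sqrt(-179 + (12 - 2 + (18 - 36 - 3*(2 - 5)*36 + 9*6*(2 - 5)))) = sqrt(-179 + (12 - 2 + (18 - 36 - 3*(-3)*36 + 9*6*(-3)))) = sqrt(-179 + (12 - 2 + (18 - 36 + 324 - 162))) = sqrt(-179 + (12 - 2 + 144)) = sqrt(-179 + 154) = sqrt(-25) = 5*I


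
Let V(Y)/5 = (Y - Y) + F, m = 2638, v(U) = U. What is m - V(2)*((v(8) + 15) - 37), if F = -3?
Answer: 2428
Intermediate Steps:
V(Y) = -15 (V(Y) = 5*((Y - Y) - 3) = 5*(0 - 3) = 5*(-3) = -15)
m - V(2)*((v(8) + 15) - 37) = 2638 - (-15)*((8 + 15) - 37) = 2638 - (-15)*(23 - 37) = 2638 - (-15)*(-14) = 2638 - 1*210 = 2638 - 210 = 2428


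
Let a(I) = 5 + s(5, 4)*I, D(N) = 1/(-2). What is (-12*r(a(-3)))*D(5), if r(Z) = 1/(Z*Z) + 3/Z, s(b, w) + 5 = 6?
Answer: 21/2 ≈ 10.500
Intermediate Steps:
s(b, w) = 1 (s(b, w) = -5 + 6 = 1)
D(N) = -½
a(I) = 5 + I (a(I) = 5 + 1*I = 5 + I)
r(Z) = Z⁻² + 3/Z
(-12*r(a(-3)))*D(5) = -12*(1 + 3*(5 - 3))/(5 - 3)²*(-½) = -12*(1 + 3*2)/2²*(-½) = -3*(1 + 6)*(-½) = -3*7*(-½) = -12*7/4*(-½) = -21*(-½) = 21/2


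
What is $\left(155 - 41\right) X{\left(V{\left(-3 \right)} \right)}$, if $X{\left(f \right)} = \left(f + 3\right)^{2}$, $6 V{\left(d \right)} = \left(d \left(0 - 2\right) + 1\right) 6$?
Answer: $11400$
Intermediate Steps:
$V{\left(d \right)} = 1 - 2 d$ ($V{\left(d \right)} = \frac{\left(d \left(0 - 2\right) + 1\right) 6}{6} = \frac{\left(d \left(-2\right) + 1\right) 6}{6} = \frac{\left(- 2 d + 1\right) 6}{6} = \frac{\left(1 - 2 d\right) 6}{6} = \frac{6 - 12 d}{6} = 1 - 2 d$)
$X{\left(f \right)} = \left(3 + f\right)^{2}$
$\left(155 - 41\right) X{\left(V{\left(-3 \right)} \right)} = \left(155 - 41\right) \left(3 + \left(1 - -6\right)\right)^{2} = 114 \left(3 + \left(1 + 6\right)\right)^{2} = 114 \left(3 + 7\right)^{2} = 114 \cdot 10^{2} = 114 \cdot 100 = 11400$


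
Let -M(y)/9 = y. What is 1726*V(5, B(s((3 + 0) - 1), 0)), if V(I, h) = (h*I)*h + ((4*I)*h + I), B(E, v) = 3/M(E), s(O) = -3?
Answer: 1018340/81 ≈ 12572.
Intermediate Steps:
M(y) = -9*y
B(E, v) = -1/(3*E) (B(E, v) = 3/((-9*E)) = 3*(-1/(9*E)) = -1/(3*E))
V(I, h) = I + I*h² + 4*I*h (V(I, h) = (I*h)*h + (4*I*h + I) = I*h² + (I + 4*I*h) = I + I*h² + 4*I*h)
1726*V(5, B(s((3 + 0) - 1), 0)) = 1726*(5*(1 + (-⅓/(-3))² + 4*(-⅓/(-3)))) = 1726*(5*(1 + (-⅓*(-⅓))² + 4*(-⅓*(-⅓)))) = 1726*(5*(1 + (⅑)² + 4*(⅑))) = 1726*(5*(1 + 1/81 + 4/9)) = 1726*(5*(118/81)) = 1726*(590/81) = 1018340/81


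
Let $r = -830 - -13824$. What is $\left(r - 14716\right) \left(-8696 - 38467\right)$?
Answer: $81214686$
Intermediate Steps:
$r = 12994$ ($r = -830 + 13824 = 12994$)
$\left(r - 14716\right) \left(-8696 - 38467\right) = \left(12994 - 14716\right) \left(-8696 - 38467\right) = \left(-1722\right) \left(-47163\right) = 81214686$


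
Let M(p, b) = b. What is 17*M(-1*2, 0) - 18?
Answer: -18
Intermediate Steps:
17*M(-1*2, 0) - 18 = 17*0 - 18 = 0 - 18 = -18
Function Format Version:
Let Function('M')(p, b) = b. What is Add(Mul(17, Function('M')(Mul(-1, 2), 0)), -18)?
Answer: -18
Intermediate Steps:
Add(Mul(17, Function('M')(Mul(-1, 2), 0)), -18) = Add(Mul(17, 0), -18) = Add(0, -18) = -18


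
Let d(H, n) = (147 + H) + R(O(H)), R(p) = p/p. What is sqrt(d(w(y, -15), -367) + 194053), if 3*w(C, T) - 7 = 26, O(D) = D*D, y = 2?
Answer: 2*sqrt(48553) ≈ 440.69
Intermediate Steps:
O(D) = D**2
w(C, T) = 11 (w(C, T) = 7/3 + (1/3)*26 = 7/3 + 26/3 = 11)
R(p) = 1
d(H, n) = 148 + H (d(H, n) = (147 + H) + 1 = 148 + H)
sqrt(d(w(y, -15), -367) + 194053) = sqrt((148 + 11) + 194053) = sqrt(159 + 194053) = sqrt(194212) = 2*sqrt(48553)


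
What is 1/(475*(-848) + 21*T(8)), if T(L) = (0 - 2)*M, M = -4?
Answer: -1/402632 ≈ -2.4837e-6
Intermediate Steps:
T(L) = 8 (T(L) = (0 - 2)*(-4) = -2*(-4) = 8)
1/(475*(-848) + 21*T(8)) = 1/(475*(-848) + 21*8) = 1/(-402800 + 168) = 1/(-402632) = -1/402632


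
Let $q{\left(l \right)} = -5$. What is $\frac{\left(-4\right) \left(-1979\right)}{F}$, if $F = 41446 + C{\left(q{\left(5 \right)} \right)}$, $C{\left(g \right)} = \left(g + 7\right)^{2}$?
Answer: $\frac{3958}{20725} \approx 0.19098$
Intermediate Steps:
$C{\left(g \right)} = \left(7 + g\right)^{2}$
$F = 41450$ ($F = 41446 + \left(7 - 5\right)^{2} = 41446 + 2^{2} = 41446 + 4 = 41450$)
$\frac{\left(-4\right) \left(-1979\right)}{F} = \frac{\left(-4\right) \left(-1979\right)}{41450} = 7916 \cdot \frac{1}{41450} = \frac{3958}{20725}$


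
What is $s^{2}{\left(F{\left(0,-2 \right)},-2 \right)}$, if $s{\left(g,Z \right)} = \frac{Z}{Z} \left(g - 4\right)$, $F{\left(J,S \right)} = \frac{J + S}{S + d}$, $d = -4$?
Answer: $\frac{121}{9} \approx 13.444$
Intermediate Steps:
$F{\left(J,S \right)} = \frac{J + S}{-4 + S}$ ($F{\left(J,S \right)} = \frac{J + S}{S - 4} = \frac{J + S}{-4 + S}$)
$s{\left(g,Z \right)} = -4 + g$ ($s{\left(g,Z \right)} = 1 \left(g - 4\right) = 1 \left(-4 + g\right) = -4 + g$)
$s^{2}{\left(F{\left(0,-2 \right)},-2 \right)} = \left(-4 + \frac{0 - 2}{-4 - 2}\right)^{2} = \left(-4 + \frac{1}{-6} \left(-2\right)\right)^{2} = \left(-4 - - \frac{1}{3}\right)^{2} = \left(-4 + \frac{1}{3}\right)^{2} = \left(- \frac{11}{3}\right)^{2} = \frac{121}{9}$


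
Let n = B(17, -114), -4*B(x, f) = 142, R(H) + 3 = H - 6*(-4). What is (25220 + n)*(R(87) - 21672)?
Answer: -543078558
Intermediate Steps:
R(H) = 21 + H (R(H) = -3 + (H - 6*(-4)) = -3 + (H + 24) = -3 + (24 + H) = 21 + H)
B(x, f) = -71/2 (B(x, f) = -1/4*142 = -71/2)
n = -71/2 ≈ -35.500
(25220 + n)*(R(87) - 21672) = (25220 - 71/2)*((21 + 87) - 21672) = 50369*(108 - 21672)/2 = (50369/2)*(-21564) = -543078558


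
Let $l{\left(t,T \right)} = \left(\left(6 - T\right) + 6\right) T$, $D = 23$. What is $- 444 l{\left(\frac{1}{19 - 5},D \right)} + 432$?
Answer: $112764$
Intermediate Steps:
$l{\left(t,T \right)} = T \left(12 - T\right)$ ($l{\left(t,T \right)} = \left(12 - T\right) T = T \left(12 - T\right)$)
$- 444 l{\left(\frac{1}{19 - 5},D \right)} + 432 = - 444 \cdot 23 \left(12 - 23\right) + 432 = - 444 \cdot 23 \left(-11\right) + 432 = \left(-444\right) \left(-253\right) + 432 = 112332 + 432 = 112764$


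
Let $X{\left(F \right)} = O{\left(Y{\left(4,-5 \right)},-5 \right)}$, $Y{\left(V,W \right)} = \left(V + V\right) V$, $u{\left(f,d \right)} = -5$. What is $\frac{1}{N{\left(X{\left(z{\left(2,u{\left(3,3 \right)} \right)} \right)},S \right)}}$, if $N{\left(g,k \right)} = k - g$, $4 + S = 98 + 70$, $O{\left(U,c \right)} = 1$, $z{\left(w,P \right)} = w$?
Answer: $\frac{1}{163} \approx 0.006135$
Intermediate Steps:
$Y{\left(V,W \right)} = 2 V^{2}$ ($Y{\left(V,W \right)} = 2 V V = 2 V^{2}$)
$X{\left(F \right)} = 1$
$S = 164$ ($S = -4 + \left(98 + 70\right) = -4 + 168 = 164$)
$\frac{1}{N{\left(X{\left(z{\left(2,u{\left(3,3 \right)} \right)} \right)},S \right)}} = \frac{1}{164 - 1} = \frac{1}{163}$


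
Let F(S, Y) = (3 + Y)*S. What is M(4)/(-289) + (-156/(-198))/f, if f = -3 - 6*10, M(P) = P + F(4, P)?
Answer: -74042/600831 ≈ -0.12323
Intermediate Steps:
F(S, Y) = S*(3 + Y)
M(P) = 12 + 5*P (M(P) = P + 4*(3 + P) = P + (12 + 4*P) = 12 + 5*P)
f = -63 (f = -3 - 60 = -63)
M(4)/(-289) + (-156/(-198))/f = (12 + 5*4)/(-289) - 156/(-198)/(-63) = (12 + 20)*(-1/289) - 156*(-1/198)*(-1/63) = 32*(-1/289) + (26/33)*(-1/63) = -32/289 - 26/2079 = -74042/600831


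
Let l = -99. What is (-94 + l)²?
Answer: 37249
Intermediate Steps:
(-94 + l)² = (-94 - 99)² = (-193)² = 37249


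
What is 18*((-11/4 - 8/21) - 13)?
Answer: -4065/14 ≈ -290.36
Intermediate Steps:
18*((-11/4 - 8/21) - 13) = 18*(-263/84 - 13) = 18*(-1355/84) = -4065/14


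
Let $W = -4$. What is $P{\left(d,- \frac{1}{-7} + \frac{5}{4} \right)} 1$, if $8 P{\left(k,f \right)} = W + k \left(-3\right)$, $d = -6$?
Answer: $\frac{7}{4} \approx 1.75$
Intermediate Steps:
$P{\left(k,f \right)} = - \frac{1}{2} - \frac{3 k}{8}$ ($P{\left(k,f \right)} = \frac{-4 + k \left(-3\right)}{8} = \frac{-4 - 3 k}{8} = - \frac{1}{2} - \frac{3 k}{8}$)
$P{\left(d,- \frac{1}{-7} + \frac{5}{4} \right)} 1 = \left(- \frac{1}{2} - - \frac{9}{4}\right) 1 = \left(- \frac{1}{2} + \frac{9}{4}\right) 1 = \frac{7}{4} \cdot 1 = \frac{7}{4}$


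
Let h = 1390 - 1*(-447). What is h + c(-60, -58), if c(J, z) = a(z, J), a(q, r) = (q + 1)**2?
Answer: 5086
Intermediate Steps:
a(q, r) = (1 + q)**2
c(J, z) = (1 + z)**2
h = 1837 (h = 1390 + 447 = 1837)
h + c(-60, -58) = 1837 + (1 - 58)**2 = 1837 + (-57)**2 = 1837 + 3249 = 5086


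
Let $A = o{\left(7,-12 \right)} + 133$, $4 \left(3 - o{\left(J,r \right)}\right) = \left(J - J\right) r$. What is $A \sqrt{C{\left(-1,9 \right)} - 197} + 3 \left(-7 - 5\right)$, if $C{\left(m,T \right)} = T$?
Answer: $-36 + 272 i \sqrt{47} \approx -36.0 + 1864.7 i$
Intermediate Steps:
$o{\left(J,r \right)} = 3$ ($o{\left(J,r \right)} = 3 - \frac{\left(J - J\right) r}{4} = 3 - \frac{0 r}{4} = 3 - 0 = 3 + 0 = 3$)
$A = 136$ ($A = 3 + 133 = 136$)
$A \sqrt{C{\left(-1,9 \right)} - 197} + 3 \left(-7 - 5\right) = 136 \sqrt{9 - 197} + 3 \left(-7 - 5\right) = 136 \sqrt{-188} + 3 \left(-12\right) = 136 \cdot 2 i \sqrt{47} - 36 = 272 i \sqrt{47} - 36 = -36 + 272 i \sqrt{47}$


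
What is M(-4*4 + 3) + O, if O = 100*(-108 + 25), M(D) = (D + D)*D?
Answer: -7962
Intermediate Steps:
M(D) = 2*D² (M(D) = (2*D)*D = 2*D²)
O = -8300 (O = 100*(-83) = -8300)
M(-4*4 + 3) + O = 2*(-4*4 + 3)² - 8300 = 2*(-16 + 3)² - 8300 = 2*(-13)² - 8300 = 2*169 - 8300 = 338 - 8300 = -7962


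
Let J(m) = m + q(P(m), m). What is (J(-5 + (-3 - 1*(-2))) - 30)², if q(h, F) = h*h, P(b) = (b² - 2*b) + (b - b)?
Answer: 5143824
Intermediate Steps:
P(b) = b² - 2*b (P(b) = (b² - 2*b) + 0 = b² - 2*b)
q(h, F) = h²
J(m) = m + m²*(-2 + m)² (J(m) = m + (m*(-2 + m))² = m + m²*(-2 + m)²)
(J(-5 + (-3 - 1*(-2))) - 30)² = ((-5 + (-3 - 1*(-2)))*(1 + (-5 + (-3 - 1*(-2)))*(-2 + (-5 + (-3 - 1*(-2))))²) - 30)² = ((-5 + (-3 + 2))*(1 + (-5 + (-3 + 2))*(-2 + (-5 + (-3 + 2)))²) - 30)² = ((-5 - 1)*(1 + (-5 - 1)*(-2 + (-5 - 1))²) - 30)² = (-6*(1 - 6*(-2 - 6)²) - 30)² = (-6*(1 - 6*(-8)²) - 30)² = (-6*(1 - 6*64) - 30)² = (-6*(1 - 384) - 30)² = (-6*(-383) - 30)² = (2298 - 30)² = 2268² = 5143824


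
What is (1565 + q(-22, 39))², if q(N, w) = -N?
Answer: 2518569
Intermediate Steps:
(1565 + q(-22, 39))² = (1565 - 1*(-22))² = (1565 + 22)² = 1587² = 2518569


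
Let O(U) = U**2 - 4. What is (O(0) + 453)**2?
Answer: 201601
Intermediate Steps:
O(U) = -4 + U**2
(O(0) + 453)**2 = ((-4 + 0**2) + 453)**2 = ((-4 + 0) + 453)**2 = (-4 + 453)**2 = 449**2 = 201601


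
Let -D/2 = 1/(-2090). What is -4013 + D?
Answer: -4193584/1045 ≈ -4013.0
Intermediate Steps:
D = 1/1045 (D = -2/(-2090) = -2*(-1/2090) = 1/1045 ≈ 0.00095694)
-4013 + D = -4013 + 1/1045 = -4193584/1045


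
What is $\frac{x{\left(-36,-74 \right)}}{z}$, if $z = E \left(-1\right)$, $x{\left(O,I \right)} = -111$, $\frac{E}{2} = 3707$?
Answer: $\frac{111}{7414} \approx 0.014972$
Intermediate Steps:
$E = 7414$ ($E = 2 \cdot 3707 = 7414$)
$z = -7414$ ($z = 7414 \left(-1\right) = -7414$)
$\frac{x{\left(-36,-74 \right)}}{z} = - \frac{111}{-7414} = \left(-111\right) \left(- \frac{1}{7414}\right) = \frac{111}{7414}$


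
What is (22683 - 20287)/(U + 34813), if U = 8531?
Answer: 599/10836 ≈ 0.055279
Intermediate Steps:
(22683 - 20287)/(U + 34813) = (22683 - 20287)/(8531 + 34813) = 2396/43344 = 2396*(1/43344) = 599/10836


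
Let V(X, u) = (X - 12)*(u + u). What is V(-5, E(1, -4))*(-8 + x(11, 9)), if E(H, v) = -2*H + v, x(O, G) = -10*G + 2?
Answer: -19584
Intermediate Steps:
x(O, G) = 2 - 10*G
E(H, v) = v - 2*H
V(X, u) = 2*u*(-12 + X) (V(X, u) = (-12 + X)*(2*u) = 2*u*(-12 + X))
V(-5, E(1, -4))*(-8 + x(11, 9)) = (2*(-4 - 2*1)*(-12 - 5))*(-8 + (2 - 10*9)) = (2*(-4 - 2)*(-17))*(-8 + (2 - 90)) = (2*(-6)*(-17))*(-8 - 88) = 204*(-96) = -19584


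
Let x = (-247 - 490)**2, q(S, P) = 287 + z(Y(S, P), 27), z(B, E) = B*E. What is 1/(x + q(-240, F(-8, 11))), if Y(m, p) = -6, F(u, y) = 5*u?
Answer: 1/543294 ≈ 1.8406e-6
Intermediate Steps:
q(S, P) = 125 (q(S, P) = 287 - 6*27 = 287 - 162 = 125)
x = 543169 (x = (-737)**2 = 543169)
1/(x + q(-240, F(-8, 11))) = 1/(543169 + 125) = 1/543294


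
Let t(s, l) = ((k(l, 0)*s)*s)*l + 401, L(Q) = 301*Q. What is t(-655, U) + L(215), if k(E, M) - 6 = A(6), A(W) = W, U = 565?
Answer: 2908854616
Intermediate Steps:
k(E, M) = 12 (k(E, M) = 6 + 6 = 12)
t(s, l) = 401 + 12*l*s² (t(s, l) = ((12*s)*s)*l + 401 = (12*s²)*l + 401 = 12*l*s² + 401 = 401 + 12*l*s²)
t(-655, U) + L(215) = (401 + 12*565*(-655)²) + 301*215 = (401 + 12*565*429025) + 64715 = (401 + 2908789500) + 64715 = 2908789901 + 64715 = 2908854616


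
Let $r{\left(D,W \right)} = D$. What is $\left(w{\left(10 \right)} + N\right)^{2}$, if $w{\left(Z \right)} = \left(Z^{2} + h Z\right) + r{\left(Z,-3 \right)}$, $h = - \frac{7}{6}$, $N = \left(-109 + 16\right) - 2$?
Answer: $\frac{100}{9} \approx 11.111$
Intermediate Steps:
$N = -95$ ($N = -93 - 2 = -95$)
$h = - \frac{7}{6}$ ($h = \left(-7\right) \frac{1}{6} = - \frac{7}{6} \approx -1.1667$)
$w{\left(Z \right)} = Z^{2} - \frac{Z}{6}$ ($w{\left(Z \right)} = \left(Z^{2} - \frac{7 Z}{6}\right) + Z = Z^{2} - \frac{Z}{6}$)
$\left(w{\left(10 \right)} + N\right)^{2} = \left(10 \left(- \frac{1}{6} + 10\right) - 95\right)^{2} = \left(10 \cdot \frac{59}{6} - 95\right)^{2} = \left(\frac{295}{3} - 95\right)^{2} = \left(\frac{10}{3}\right)^{2} = \frac{100}{9}$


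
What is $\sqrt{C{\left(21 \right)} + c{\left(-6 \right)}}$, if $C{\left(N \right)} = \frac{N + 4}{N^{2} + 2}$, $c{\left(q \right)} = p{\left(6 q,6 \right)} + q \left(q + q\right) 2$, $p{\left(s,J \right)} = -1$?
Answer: $\frac{\sqrt{28074682}}{443} \approx 11.961$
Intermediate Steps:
$c{\left(q \right)} = -1 + 4 q^{2}$ ($c{\left(q \right)} = -1 + q \left(q + q\right) 2 = -1 + q 2 q 2 = -1 + q 4 q = -1 + 4 q^{2}$)
$C{\left(N \right)} = \frac{4 + N}{2 + N^{2}}$
$\sqrt{C{\left(21 \right)} + c{\left(-6 \right)}} = \sqrt{\frac{4 + 21}{2 + 21^{2}} - \left(1 - 4 \left(-6\right)^{2}\right)} = \sqrt{\frac{1}{2 + 441} \cdot 25 + \left(-1 + 4 \cdot 36\right)} = \sqrt{\frac{1}{443} \cdot 25 + \left(-1 + 144\right)} = \sqrt{\frac{1}{443} \cdot 25 + 143} = \sqrt{\frac{25}{443} + 143} = \sqrt{\frac{63374}{443}} = \frac{\sqrt{28074682}}{443}$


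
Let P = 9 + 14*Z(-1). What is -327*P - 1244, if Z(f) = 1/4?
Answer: -10663/2 ≈ -5331.5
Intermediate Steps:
Z(f) = ¼ (Z(f) = 1*(¼) = ¼)
P = 25/2 (P = 9 + 14*(¼) = 9 + 7/2 = 25/2 ≈ 12.500)
-327*P - 1244 = -327*25/2 - 1244 = -8175/2 - 1244 = -10663/2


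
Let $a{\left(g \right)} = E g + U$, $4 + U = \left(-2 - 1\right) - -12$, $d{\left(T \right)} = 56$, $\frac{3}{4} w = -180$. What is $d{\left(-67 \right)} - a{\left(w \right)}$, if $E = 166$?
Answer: $39891$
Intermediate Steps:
$w = -240$ ($w = \frac{4}{3} \left(-180\right) = -240$)
$U = 5$ ($U = -4 - -9 = -4 + \left(\left(-2 - 1\right) + 12\right) = -4 + \left(-3 + 12\right) = -4 + 9 = 5$)
$a{\left(g \right)} = 5 + 166 g$ ($a{\left(g \right)} = 166 g + 5 = 5 + 166 g$)
$d{\left(-67 \right)} - a{\left(w \right)} = 56 - \left(5 + 166 \left(-240\right)\right) = 56 - \left(5 - 39840\right) = 56 - -39835 = 56 + 39835 = 39891$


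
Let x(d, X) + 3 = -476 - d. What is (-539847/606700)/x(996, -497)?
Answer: 539847/894882500 ≈ 0.00060326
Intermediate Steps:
x(d, X) = -479 - d (x(d, X) = -3 + (-476 - d) = -479 - d)
(-539847/606700)/x(996, -497) = (-539847/606700)/(-479 - 1*996) = (-539847*1/606700)/(-479 - 996) = -539847/606700/(-1475) = -539847/606700*(-1/1475) = 539847/894882500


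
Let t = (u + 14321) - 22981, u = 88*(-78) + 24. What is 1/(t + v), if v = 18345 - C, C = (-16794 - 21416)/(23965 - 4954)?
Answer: 19011/54124505 ≈ 0.00035125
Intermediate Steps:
u = -6840 (u = -6864 + 24 = -6840)
C = -38210/19011 ≈ -2.0099
v = 348795005/19011 (v = 18345 - 1*(-38210/19011) = 18345 + 38210/19011 = 348795005/19011 ≈ 18347.)
t = -15500 (t = (-6840 + 14321) - 22981 = 7481 - 22981 = -15500)
1/(t + v) = 1/(-15500 + 348795005/19011) = 1/(54124505/19011) = 19011/54124505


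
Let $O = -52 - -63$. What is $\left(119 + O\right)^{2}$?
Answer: $16900$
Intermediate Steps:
$O = 11$ ($O = -52 + 63 = 11$)
$\left(119 + O\right)^{2} = \left(119 + 11\right)^{2} = 130^{2} = 16900$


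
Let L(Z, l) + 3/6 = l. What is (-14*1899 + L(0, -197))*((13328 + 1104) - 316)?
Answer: -378075886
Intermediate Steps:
L(Z, l) = -½ + l
(-14*1899 + L(0, -197))*((13328 + 1104) - 316) = (-14*1899 + (-½ - 197))*((13328 + 1104) - 316) = (-26586 - 395/2)*(14432 - 316) = -53567/2*14116 = -378075886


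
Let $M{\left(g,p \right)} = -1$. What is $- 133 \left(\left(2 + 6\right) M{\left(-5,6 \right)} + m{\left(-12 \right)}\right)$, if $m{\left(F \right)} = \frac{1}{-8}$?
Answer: $\frac{8645}{8} \approx 1080.6$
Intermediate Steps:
$m{\left(F \right)} = - \frac{1}{8}$
$- 133 \left(\left(2 + 6\right) M{\left(-5,6 \right)} + m{\left(-12 \right)}\right) = - 133 \left(\left(2 + 6\right) \left(-1\right) - \frac{1}{8}\right) = - 133 \left(8 \left(-1\right) - \frac{1}{8}\right) = - 133 \left(-8 - \frac{1}{8}\right) = \left(-133\right) \left(- \frac{65}{8}\right) = \frac{8645}{8}$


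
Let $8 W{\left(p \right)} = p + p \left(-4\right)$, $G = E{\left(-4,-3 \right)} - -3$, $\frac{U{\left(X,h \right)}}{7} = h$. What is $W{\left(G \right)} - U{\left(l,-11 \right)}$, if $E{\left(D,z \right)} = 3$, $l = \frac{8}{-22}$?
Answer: $\frac{299}{4} \approx 74.75$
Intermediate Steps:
$l = - \frac{4}{11}$ ($l = 8 \left(- \frac{1}{22}\right) = - \frac{4}{11} \approx -0.36364$)
$U{\left(X,h \right)} = 7 h$
$G = 6$ ($G = 3 - -3 = 3 + 3 = 6$)
$W{\left(p \right)} = - \frac{3 p}{8}$ ($W{\left(p \right)} = \frac{p + p \left(-4\right)}{8} = \frac{p - 4 p}{8} = \frac{\left(-3\right) p}{8} = - \frac{3 p}{8}$)
$W{\left(G \right)} - U{\left(l,-11 \right)} = \left(- \frac{3}{8}\right) 6 - 7 \left(-11\right) = - \frac{9}{4} - -77 = - \frac{9}{4} + 77 = \frac{299}{4}$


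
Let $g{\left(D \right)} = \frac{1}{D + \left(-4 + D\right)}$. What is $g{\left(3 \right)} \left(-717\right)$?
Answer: $- \frac{717}{2} \approx -358.5$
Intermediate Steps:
$g{\left(D \right)} = \frac{1}{-4 + 2 D}$
$g{\left(3 \right)} \left(-717\right) = \frac{1}{2 \left(-2 + 3\right)} \left(-717\right) = \frac{1}{2 \cdot 1} \left(-717\right) = \frac{1}{2} \cdot 1 \left(-717\right) = \frac{1}{2} \left(-717\right) = - \frac{717}{2}$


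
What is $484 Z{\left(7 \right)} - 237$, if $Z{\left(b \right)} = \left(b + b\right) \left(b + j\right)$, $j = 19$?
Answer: $175939$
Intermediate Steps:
$Z{\left(b \right)} = 2 b \left(19 + b\right)$ ($Z{\left(b \right)} = \left(b + b\right) \left(b + 19\right) = 2 b \left(19 + b\right)$)
$484 Z{\left(7 \right)} - 237 = 484 \cdot 2 \cdot 7 \left(19 + 7\right) - 237 = 484 \cdot 2 \cdot 7 \cdot 26 - 237 = 484 \cdot 364 - 237 = 176176 - 237 = 175939$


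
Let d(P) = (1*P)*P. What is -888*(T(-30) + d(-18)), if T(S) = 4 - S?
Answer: -317904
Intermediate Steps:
d(P) = P² (d(P) = P*P = P²)
-888*(T(-30) + d(-18)) = -888*((4 - 1*(-30)) + (-18)²) = -888*((4 + 30) + 324) = -888*(34 + 324) = -888*358 = -317904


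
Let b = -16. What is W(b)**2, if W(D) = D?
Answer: 256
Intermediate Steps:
W(b)**2 = (-16)**2 = 256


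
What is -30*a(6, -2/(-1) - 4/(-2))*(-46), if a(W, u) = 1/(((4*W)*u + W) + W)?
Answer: 115/9 ≈ 12.778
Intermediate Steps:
a(W, u) = 1/(2*W + 4*W*u) (a(W, u) = 1/((4*W*u + W) + W) = 1/((W + 4*W*u) + W) = 1/(2*W + 4*W*u))
-30*a(6, -2/(-1) - 4/(-2))*(-46) = -15/(6*(1 + 2*(-2/(-1) - 4/(-2))))*(-46) = -15/(6*(1 + 2*(-2*(-1) - 4*(-½))))*(-46) = -15/(6*(1 + 2*(2 + 2)))*(-46) = -15/(6*(1 + 2*4))*(-46) = -15/(6*(1 + 8))*(-46) = -15/(6*9)*(-46) = -30*1/108*(-46) = -5/18*(-46) = 115/9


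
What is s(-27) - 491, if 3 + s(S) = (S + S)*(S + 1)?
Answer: 910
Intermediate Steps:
s(S) = -3 + 2*S*(1 + S) (s(S) = -3 + (S + S)*(S + 1) = -3 + (2*S)*(1 + S) = -3 + 2*S*(1 + S))
s(-27) - 491 = (-3 + 2*(-27) + 2*(-27)**2) - 491 = (-3 - 54 + 2*729) - 491 = (-3 - 54 + 1458) - 491 = 1401 - 491 = 910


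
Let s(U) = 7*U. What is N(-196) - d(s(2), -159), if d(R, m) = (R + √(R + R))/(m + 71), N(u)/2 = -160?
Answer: -14073/44 + √7/44 ≈ -319.78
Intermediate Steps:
N(u) = -320 (N(u) = 2*(-160) = -320)
d(R, m) = (R + √2*√R)/(71 + m) (d(R, m) = (R + √(2*R))/(71 + m) = (R + √2*√R)/(71 + m))
N(-196) - d(s(2), -159) = -320 - (7*2 + √2*√(7*2))/(71 - 159) = -320 - (14 + √2*√14)/(-88) = -320 - (-1)*(14 + 2*√7)/88 = -320 - (-7/44 - √7/44) = -320 + (7/44 + √7/44) = -14073/44 + √7/44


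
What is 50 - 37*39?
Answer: -1393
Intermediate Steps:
50 - 37*39 = 50 - 1443 = -1393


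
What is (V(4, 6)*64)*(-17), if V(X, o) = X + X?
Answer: -8704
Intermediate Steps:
V(X, o) = 2*X
(V(4, 6)*64)*(-17) = ((2*4)*64)*(-17) = (8*64)*(-17) = 512*(-17) = -8704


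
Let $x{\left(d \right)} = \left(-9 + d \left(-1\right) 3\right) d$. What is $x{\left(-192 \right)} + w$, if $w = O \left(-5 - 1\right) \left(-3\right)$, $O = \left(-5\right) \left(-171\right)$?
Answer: $-93474$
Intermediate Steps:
$O = 855$
$x{\left(d \right)} = d \left(-9 - 3 d\right)$ ($x{\left(d \right)} = \left(-9 + - d 3\right) d = \left(-9 - 3 d\right) d = d \left(-9 - 3 d\right)$)
$w = 15390$ ($w = 855 \left(-5 - 1\right) \left(-3\right) = 855 \left(\left(-6\right) \left(-3\right)\right) = 855 \cdot 18 = 15390$)
$x{\left(-192 \right)} + w = \left(-3\right) \left(-192\right) \left(3 - 192\right) + 15390 = \left(-3\right) \left(-192\right) \left(-189\right) + 15390 = -108864 + 15390 = -93474$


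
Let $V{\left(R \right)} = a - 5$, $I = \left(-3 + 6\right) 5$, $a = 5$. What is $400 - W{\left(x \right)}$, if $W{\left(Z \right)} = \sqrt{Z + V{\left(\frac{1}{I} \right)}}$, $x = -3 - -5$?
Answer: $400 - \sqrt{2} \approx 398.59$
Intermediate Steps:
$x = 2$ ($x = -3 + 5 = 2$)
$I = 15$ ($I = 3 \cdot 5 = 15$)
$V{\left(R \right)} = 0$ ($V{\left(R \right)} = 5 - 5 = 0$)
$W{\left(Z \right)} = \sqrt{Z}$ ($W{\left(Z \right)} = \sqrt{Z + 0} = \sqrt{Z}$)
$400 - W{\left(x \right)} = 400 - \sqrt{2}$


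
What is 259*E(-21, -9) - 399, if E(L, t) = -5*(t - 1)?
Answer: 12551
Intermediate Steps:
E(L, t) = 5 - 5*t (E(L, t) = -5*(-1 + t) = 5 - 5*t)
259*E(-21, -9) - 399 = 259*(5 - 5*(-9)) - 399 = 259*(5 + 45) - 399 = 259*50 - 399 = 12950 - 399 = 12551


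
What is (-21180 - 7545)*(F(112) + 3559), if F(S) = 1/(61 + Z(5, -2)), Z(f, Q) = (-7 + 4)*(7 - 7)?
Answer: -6236197500/61 ≈ -1.0223e+8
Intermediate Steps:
Z(f, Q) = 0 (Z(f, Q) = -3*0 = 0)
F(S) = 1/61 (F(S) = 1/(61 + 0) = 1/61)
(-21180 - 7545)*(F(112) + 3559) = (-21180 - 7545)*(1/61 + 3559) = -28725*217100/61 = -6236197500/61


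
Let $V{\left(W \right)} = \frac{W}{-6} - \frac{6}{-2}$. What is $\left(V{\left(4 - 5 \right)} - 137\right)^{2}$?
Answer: $\frac{644809}{36} \approx 17911.0$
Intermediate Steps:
$V{\left(W \right)} = 3 - \frac{W}{6}$ ($V{\left(W \right)} = W \left(- \frac{1}{6}\right) - -3 = - \frac{W}{6} + 3 = 3 - \frac{W}{6}$)
$\left(V{\left(4 - 5 \right)} - 137\right)^{2} = \left(\left(3 - \frac{4 - 5}{6}\right) - 137\right)^{2} = \left(\left(3 - - \frac{1}{6}\right) - 137\right)^{2} = \left(\left(3 + \frac{1}{6}\right) - 137\right)^{2} = \left(\frac{19}{6} - 137\right)^{2} = \left(- \frac{803}{6}\right)^{2} = \frac{644809}{36}$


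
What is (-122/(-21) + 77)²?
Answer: 3024121/441 ≈ 6857.4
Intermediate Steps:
(-122/(-21) + 77)² = (-122*(-1/21) + 77)² = (122/21 + 77)² = (1739/21)² = 3024121/441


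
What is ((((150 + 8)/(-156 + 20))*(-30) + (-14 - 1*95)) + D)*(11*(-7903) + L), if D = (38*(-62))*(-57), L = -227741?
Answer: -717992767159/17 ≈ -4.2235e+10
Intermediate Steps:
D = 134292 (D = -2356*(-57) = 134292)
((((150 + 8)/(-156 + 20))*(-30) + (-14 - 1*95)) + D)*(11*(-7903) + L) = ((((150 + 8)/(-156 + 20))*(-30) + (-14 - 1*95)) + 134292)*(11*(-7903) - 227741) = (((158/(-136))*(-30) + (-14 - 95)) + 134292)*(-86933 - 227741) = (((158*(-1/136))*(-30) - 109) + 134292)*(-314674) = ((-79/68*(-30) - 109) + 134292)*(-314674) = ((1185/34 - 109) + 134292)*(-314674) = (-2521/34 + 134292)*(-314674) = (4563407/34)*(-314674) = -717992767159/17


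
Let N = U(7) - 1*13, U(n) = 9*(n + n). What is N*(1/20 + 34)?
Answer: 76953/20 ≈ 3847.6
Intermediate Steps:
U(n) = 18*n (U(n) = 9*(2*n) = 18*n)
N = 113 (N = 18*7 - 1*13 = 126 - 13 = 113)
N*(1/20 + 34) = 113*(1/20 + 34) = 113*(681/20) = 76953/20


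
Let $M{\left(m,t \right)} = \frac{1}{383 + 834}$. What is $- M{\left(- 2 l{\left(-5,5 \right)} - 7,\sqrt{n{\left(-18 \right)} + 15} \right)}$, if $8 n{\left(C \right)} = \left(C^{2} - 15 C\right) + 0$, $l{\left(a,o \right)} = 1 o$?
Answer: $- \frac{1}{1217} \approx -0.00082169$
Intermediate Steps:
$l{\left(a,o \right)} = o$
$n{\left(C \right)} = - \frac{15 C}{8} + \frac{C^{2}}{8}$ ($n{\left(C \right)} = \frac{\left(C^{2} - 15 C\right) + 0}{8} = \frac{C^{2} - 15 C}{8} = - \frac{15 C}{8} + \frac{C^{2}}{8}$)
$M{\left(m,t \right)} = \frac{1}{1217}$
$- M{\left(- 2 l{\left(-5,5 \right)} - 7,\sqrt{n{\left(-18 \right)} + 15} \right)} = \left(-1\right) \frac{1}{1217} = - \frac{1}{1217}$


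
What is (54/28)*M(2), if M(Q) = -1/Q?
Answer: -27/28 ≈ -0.96429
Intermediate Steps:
(54/28)*M(2) = (54/28)*(-1/2) = (54*(1/28))*(-1*½) = (27/14)*(-½) = -27/28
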